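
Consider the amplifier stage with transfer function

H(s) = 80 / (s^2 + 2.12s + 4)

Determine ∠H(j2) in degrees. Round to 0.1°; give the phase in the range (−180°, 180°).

At s = jω = j2:
quadratic: (j2)² + 2.12·j2 + 4 = 0 + j4.24 → |·| ≈ 4.24, ∠ ≈ 90.00°
∠H = 0.00° − 90.00° = -90.00°

-90.0°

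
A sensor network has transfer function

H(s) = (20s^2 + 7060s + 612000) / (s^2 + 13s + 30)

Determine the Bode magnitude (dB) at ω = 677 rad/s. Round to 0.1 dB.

26.6 dB

Substitute s = j677:
Numerator: 20(j677)^2 + 7060(j677) + 612000 = -8554580 + j4779620
Denominator: (j677)^2 + 13(j677) + 30 = -458299 + j8801
|N| = √(8554580² + 4779620²) ≈ 9.7993e+06, ∠N ≈ 150.81°
|D| = √(458299² + 8801²) ≈ 4.5838e+05, ∠D ≈ 178.90°
|H| = 9.7993e+06 / 4.5838e+05 ≈ 21.378
Gain = 20 log₁₀(21.378) ≈ 26.60 dB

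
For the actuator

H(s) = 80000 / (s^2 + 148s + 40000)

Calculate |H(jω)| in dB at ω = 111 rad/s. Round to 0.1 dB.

7.9 dB

At s = jω = j111:
quadratic: (j111)² + 148·j111 + 40000 = 27679 + j16428 → |·| ≈ 32187, ∠ ≈ 30.69°
|H| = 80000 / 32187 ≈ 2.4855
Gain = 20 log₁₀(2.4855) ≈ 7.91 dB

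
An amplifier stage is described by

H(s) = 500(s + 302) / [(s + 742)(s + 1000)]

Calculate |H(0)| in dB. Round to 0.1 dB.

-13.8 dB

H(0) = 500·302 / (742·1000) ≈ 0.2035
20 log₁₀(0.2035) ≈ -13.83 dB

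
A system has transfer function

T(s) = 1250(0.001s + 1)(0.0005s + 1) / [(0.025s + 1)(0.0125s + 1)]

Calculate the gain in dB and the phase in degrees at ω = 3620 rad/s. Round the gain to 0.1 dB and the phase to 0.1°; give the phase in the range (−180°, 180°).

7.5 dB, -42.5°

At ω = 3620 rad/s:
zero (1 + j3620·0.001) = 1 + j3.62 → |·| ≈ 3.7556, ∠ ≈ 74.56°
zero (1 + j3620·0.0005) = 1 + j1.81 → |·| ≈ 2.0679, ∠ ≈ 61.08°
pole (1 + j3620·0.025) = 1 + j90.5 → |·| ≈ 90.506, ∠ ≈ 89.37°
pole (1 + j3620·0.0125) = 1 + j45.25 → |·| ≈ 45.261, ∠ ≈ 88.73°
|T| = 1250 · 3.7556 · 2.0679 / (90.506 · 45.261) ≈ 2.3698
Gain = 20 log₁₀(2.3698) ≈ 7.49 dB
∠T = (74.56° + 61.08°) − (89.37° + 88.73°) = -42.46°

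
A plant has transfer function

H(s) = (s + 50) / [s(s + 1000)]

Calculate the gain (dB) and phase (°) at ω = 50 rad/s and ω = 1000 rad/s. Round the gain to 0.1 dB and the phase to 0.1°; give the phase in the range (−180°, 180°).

At s = jω = j50:
zero (s+50): 50 + j50 → |·| = √(50²+50²) = √5000 ≈ 70.711, ∠ = arctan(50/50) ≈ 45.00°
pole (s+1000): 1000 + j50 → |·| = √(1000²+50²) = √1002500 ≈ 1001.2, ∠ = arctan(50/1000) ≈ 2.86°
pole at origin: |s| = 50, ∠ = 90.00° (in denominator)
|H| = 1 · 70.711 / 50060 ≈ 0.0014125
Gain = 20 log₁₀(0.0014125) ≈ -57.00 dB
∠H = 45.00° − 92.86° = -47.86°

At s = jω = j1000:
zero (s+50): 50 + j1000 → |·| = √(50²+1000²) = √1002500 ≈ 1001.2, ∠ = arctan(1000/50) ≈ 87.14°
pole (s+1000): 1000 + j1000 → |·| = √(1000²+1000²) = √2000000 ≈ 1414.2, ∠ = arctan(1000/1000) ≈ 45.00°
pole at origin: |s| = 1000, ∠ = 90.00° (in denominator)
|H| = 1 · 1001.2 / 1.4142e+06 ≈ 0.00070796
Gain = 20 log₁₀(0.00070796) ≈ -63.00 dB
∠H = 87.14° − 135.00° = -47.86°

ω = 50: -57.0 dB, -47.9°; ω = 1000: -63.0 dB, -47.9°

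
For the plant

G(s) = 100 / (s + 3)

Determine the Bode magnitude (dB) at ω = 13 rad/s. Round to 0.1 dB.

At s = jω = j13:
pole (s+3): 3 + j13 → |·| = √(3²+13²) = √178 ≈ 13.342, ∠ = arctan(13/3) ≈ 77.01°
|G| = 100 / 13.342 ≈ 7.4951
Gain = 20 log₁₀(7.4951) ≈ 17.50 dB

17.5 dB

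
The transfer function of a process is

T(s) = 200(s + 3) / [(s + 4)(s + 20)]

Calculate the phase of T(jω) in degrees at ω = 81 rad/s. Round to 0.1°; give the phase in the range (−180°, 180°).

At s = jω = j81:
zero (s+3): 3 + j81 → |·| = √(3²+81²) = √6570 ≈ 81.056, ∠ = arctan(81/3) ≈ 87.88°
pole (s+4): 4 + j81 → |·| = √(4²+81²) = √6577 ≈ 81.099, ∠ = arctan(81/4) ≈ 87.17°
pole (s+20): 20 + j81 → |·| = √(20²+81²) = √6961 ≈ 83.433, ∠ = arctan(81/20) ≈ 76.13°
∠T = 87.88° − 163.30° = -75.42°

-75.4°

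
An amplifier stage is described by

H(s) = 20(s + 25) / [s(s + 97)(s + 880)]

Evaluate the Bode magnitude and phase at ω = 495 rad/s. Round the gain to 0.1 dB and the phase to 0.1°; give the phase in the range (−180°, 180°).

-88.1 dB, -111.2°

At s = jω = j495:
zero (s+25): 25 + j495 → |·| = √(25²+495²) = √245650 ≈ 495.63, ∠ = arctan(495/25) ≈ 87.11°
pole (s+97): 97 + j495 → |·| = √(97²+495²) = √254434 ≈ 504.41, ∠ = arctan(495/97) ≈ 78.91°
pole (s+880): 880 + j495 → |·| = √(880²+495²) = √1019425 ≈ 1009.7, ∠ = arctan(495/880) ≈ 29.36°
pole at origin: |s| = 495, ∠ = 90.00° (in denominator)
|H| = 20 · 495.63 / 2.521e+08 ≈ 3.932e-05
Gain = 20 log₁₀(3.932e-05) ≈ -88.11 dB
∠H = 87.11° − 198.27° = -111.16°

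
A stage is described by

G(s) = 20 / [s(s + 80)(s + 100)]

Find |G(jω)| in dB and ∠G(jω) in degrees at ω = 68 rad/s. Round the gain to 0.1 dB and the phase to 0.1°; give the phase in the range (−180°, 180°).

At s = jω = j68:
pole (s+80): 80 + j68 → |·| = √(80²+68²) = √11024 ≈ 105, ∠ = arctan(68/80) ≈ 40.36°
pole (s+100): 100 + j68 → |·| = √(100²+68²) = √14624 ≈ 120.93, ∠ = arctan(68/100) ≈ 34.22°
pole at origin: |s| = 68, ∠ = 90.00° (in denominator)
|G| = 20 / 8.6344e+05 ≈ 2.3163e-05
Gain = 20 log₁₀(2.3163e-05) ≈ -92.70 dB
∠G = 0.00° − 164.58° = -164.58°

-92.7 dB, -164.6°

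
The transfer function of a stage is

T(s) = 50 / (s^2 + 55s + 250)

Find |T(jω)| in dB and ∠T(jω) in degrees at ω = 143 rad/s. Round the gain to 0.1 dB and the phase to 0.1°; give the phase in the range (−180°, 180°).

-52.7 dB, -158.7°

Substitute s = j143:
Numerator: 50 = 50 + j0
Denominator: (j143)^2 + 55(j143) + 250 = -20199 + j7865
|N| = √(50² + 0²) ≈ 50, ∠N ≈ 0.00°
|D| = √(20199² + 7865²) ≈ 21676, ∠D ≈ 158.73°
|T| = 50 / 21676 ≈ 0.0023067
Gain = 20 log₁₀(0.0023067) ≈ -52.74 dB
∠T = 0.00° − 158.73° = -158.73°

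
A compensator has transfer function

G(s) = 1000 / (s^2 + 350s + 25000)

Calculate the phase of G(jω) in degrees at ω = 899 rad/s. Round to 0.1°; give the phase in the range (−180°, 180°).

-158.1°

Substitute s = j899:
Numerator: 1000 = 1000 + j0
Denominator: (j899)^2 + 350(j899) + 25000 = -783201 + j314650
|N| = √(1000² + 0²) ≈ 1000, ∠N ≈ 0.00°
|D| = √(783201² + 314650²) ≈ 8.4404e+05, ∠D ≈ 158.11°
∠G = 0.00° − 158.11° = -158.11°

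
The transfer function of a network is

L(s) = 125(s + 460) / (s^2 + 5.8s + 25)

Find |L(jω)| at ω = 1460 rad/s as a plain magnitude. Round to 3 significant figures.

0.0898

At s = jω = j1460:
zero (s+460): 460 + j1460 → |·| = √(460²+1460²) = √2343200 ≈ 1530.8, ∠ = arctan(1460/460) ≈ 72.51°
quadratic: (j1460)² + 5.8·j1460 + 25 = -2131575 + j8468 → |·| ≈ 2.1316e+06, ∠ ≈ 179.77°
|L| = 125 · 1530.8 / 2.1316e+06 ≈ 0.089768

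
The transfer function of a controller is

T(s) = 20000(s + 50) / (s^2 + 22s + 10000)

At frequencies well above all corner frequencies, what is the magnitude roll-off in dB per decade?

-20 dB/decade

Each pole contributes −20 dB/decade at high frequency; each zero contributes +20 dB/decade.
Net: 1 zero(s) − 2 pole(s) → -20 dB/decade.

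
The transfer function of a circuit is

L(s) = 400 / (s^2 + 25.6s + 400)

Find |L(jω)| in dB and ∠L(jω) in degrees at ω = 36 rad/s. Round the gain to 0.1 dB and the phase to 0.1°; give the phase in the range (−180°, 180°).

At s = jω = j36:
quadratic: (j36)² + 25.6·j36 + 400 = -896 + j921.6 → |·| ≈ 1285.4, ∠ ≈ 134.19°
|L| = 400 / 1285.4 ≈ 0.31119
Gain = 20 log₁₀(0.31119) ≈ -10.14 dB
∠L = 0.00° − 134.19° = -134.19°

-10.1 dB, -134.2°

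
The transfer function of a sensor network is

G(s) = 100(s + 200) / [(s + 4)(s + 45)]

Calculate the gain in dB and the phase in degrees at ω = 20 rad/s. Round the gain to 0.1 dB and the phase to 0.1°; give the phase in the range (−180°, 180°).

26.0 dB, -96.9°

At s = jω = j20:
zero (s+200): 200 + j20 → |·| = √(200²+20²) = √40400 ≈ 201, ∠ = arctan(20/200) ≈ 5.71°
pole (s+4): 4 + j20 → |·| = √(4²+20²) = √416 ≈ 20.396, ∠ = arctan(20/4) ≈ 78.69°
pole (s+45): 45 + j20 → |·| = √(45²+20²) = √2425 ≈ 49.244, ∠ = arctan(20/45) ≈ 23.96°
|G| = 100 · 201 / 1004.4 ≈ 20.012
Gain = 20 log₁₀(20.012) ≈ 26.03 dB
∠G = 5.71° − 102.65° = -96.94°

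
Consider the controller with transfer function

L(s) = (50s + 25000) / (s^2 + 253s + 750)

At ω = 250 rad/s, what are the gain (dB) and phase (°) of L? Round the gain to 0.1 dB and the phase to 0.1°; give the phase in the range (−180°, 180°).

-10.0 dB, -107.7°

Substitute s = j250:
Numerator: 50(j250) + 25000 = 25000 + j12500
Denominator: (j250)^2 + 253(j250) + 750 = -61750 + j63250
|N| = √(25000² + 12500²) ≈ 27951, ∠N ≈ 26.57°
|D| = √(61750² + 63250²) ≈ 88395, ∠D ≈ 134.31°
|L| = 27951 / 88395 ≈ 0.31621
Gain = 20 log₁₀(0.31621) ≈ -10.00 dB
∠L = 26.57° − 134.31° = -107.74°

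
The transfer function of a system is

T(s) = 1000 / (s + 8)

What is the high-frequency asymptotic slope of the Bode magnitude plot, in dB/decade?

-20 dB/decade

Each pole contributes −20 dB/decade at high frequency; each zero contributes +20 dB/decade.
Net: 0 zero(s) − 1 pole(s) → -20 dB/decade.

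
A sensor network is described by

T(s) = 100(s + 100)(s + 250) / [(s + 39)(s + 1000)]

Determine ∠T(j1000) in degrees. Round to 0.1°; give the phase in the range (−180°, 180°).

27.5°

At s = jω = j1000:
zero (s+100): 100 + j1000 → |·| = √(100²+1000²) = √1010000 ≈ 1005, ∠ = arctan(1000/100) ≈ 84.29°
zero (s+250): 250 + j1000 → |·| = √(250²+1000²) = √1062500 ≈ 1030.8, ∠ = arctan(1000/250) ≈ 75.96°
pole (s+39): 39 + j1000 → |·| = √(39²+1000²) = √1001521 ≈ 1000.8, ∠ = arctan(1000/39) ≈ 87.77°
pole (s+1000): 1000 + j1000 → |·| = √(1000²+1000²) = √2000000 ≈ 1414.2, ∠ = arctan(1000/1000) ≈ 45.00°
∠T = 160.25° − 132.77° = 27.48°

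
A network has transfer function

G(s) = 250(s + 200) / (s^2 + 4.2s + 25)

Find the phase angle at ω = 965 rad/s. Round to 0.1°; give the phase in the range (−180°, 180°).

At s = jω = j965:
zero (s+200): 200 + j965 → |·| = √(200²+965²) = √971225 ≈ 985.51, ∠ = arctan(965/200) ≈ 78.29°
quadratic: (j965)² + 4.2·j965 + 25 = -931200 + j4053 → |·| ≈ 9.3121e+05, ∠ ≈ 179.75°
∠G = 78.29° − 179.75° = -101.46°

-101.5°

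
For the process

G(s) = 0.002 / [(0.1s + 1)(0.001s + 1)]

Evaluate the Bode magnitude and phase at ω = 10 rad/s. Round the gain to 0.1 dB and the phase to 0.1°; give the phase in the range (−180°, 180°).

-57.0 dB, -45.6°

At ω = 10 rad/s:
pole (1 + j10·0.1) = 1 + j1 → |·| ≈ 1.4142, ∠ ≈ 45.00°
pole (1 + j10·0.001) = 1 + j0.01 → |·| ≈ 1, ∠ ≈ 0.57°
|G| = 0.002 · 1 / (1.4142 · 1) ≈ 0.0014142
Gain = 20 log₁₀(0.0014142) ≈ -56.99 dB
∠G = (0°) − (45.00° + 0.57°) = -45.57°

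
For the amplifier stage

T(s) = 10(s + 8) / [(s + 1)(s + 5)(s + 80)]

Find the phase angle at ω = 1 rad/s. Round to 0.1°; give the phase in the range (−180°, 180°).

-49.9°

At s = jω = j1:
zero (s+8): 8 + j1 → |·| = √(8²+1²) = √65 ≈ 8.0623, ∠ = arctan(1/8) ≈ 7.13°
pole (s+1): 1 + j1 → |·| = √(1²+1²) = √2 ≈ 1.4142, ∠ = arctan(1/1) ≈ 45.00°
pole (s+5): 5 + j1 → |·| = √(5²+1²) = √26 ≈ 5.099, ∠ = arctan(1/5) ≈ 11.31°
pole (s+80): 80 + j1 → |·| = √(80²+1²) = √6401 ≈ 80.006, ∠ = arctan(1/80) ≈ 0.72°
∠T = 7.13° − 57.03° = -49.90°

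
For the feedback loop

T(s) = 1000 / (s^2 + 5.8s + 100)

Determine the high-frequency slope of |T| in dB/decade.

Each pole contributes −20 dB/decade at high frequency; each zero contributes +20 dB/decade.
Net: 0 zero(s) − 2 pole(s) → -40 dB/decade.

-40 dB/decade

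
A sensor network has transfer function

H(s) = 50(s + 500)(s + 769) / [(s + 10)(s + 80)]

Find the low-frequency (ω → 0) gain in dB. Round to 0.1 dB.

H(0) = 50·500·769 / (10·80) ≈ 24031
20 log₁₀(24031) ≈ 87.62 dB

87.6 dB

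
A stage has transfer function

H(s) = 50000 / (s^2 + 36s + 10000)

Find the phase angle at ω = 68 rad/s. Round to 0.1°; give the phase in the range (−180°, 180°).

At s = jω = j68:
quadratic: (j68)² + 36·j68 + 10000 = 5376 + j2448 → |·| ≈ 5907.1, ∠ ≈ 24.48°
∠H = 0.00° − 24.48° = -24.48°

-24.5°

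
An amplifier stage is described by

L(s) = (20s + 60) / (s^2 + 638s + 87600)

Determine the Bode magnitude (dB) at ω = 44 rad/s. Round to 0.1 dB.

Substitute s = j44:
Numerator: 20(j44) + 60 = 60 + j880
Denominator: (j44)^2 + 638(j44) + 87600 = 85664 + j28072
|N| = √(60² + 880²) ≈ 882.04, ∠N ≈ 86.10°
|D| = √(85664² + 28072²) ≈ 90146, ∠D ≈ 18.14°
|L| = 882.04 / 90146 ≈ 0.0097846
Gain = 20 log₁₀(0.0097846) ≈ -40.19 dB

-40.2 dB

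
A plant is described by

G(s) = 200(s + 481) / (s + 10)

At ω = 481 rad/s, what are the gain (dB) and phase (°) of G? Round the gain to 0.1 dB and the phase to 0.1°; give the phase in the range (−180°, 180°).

At s = jω = j481:
zero (s+481): 481 + j481 → |·| = √(481²+481²) = √462722 ≈ 680.24, ∠ = arctan(481/481) ≈ 45.00°
pole (s+10): 10 + j481 → |·| = √(10²+481²) = √231461 ≈ 481.1, ∠ = arctan(481/10) ≈ 88.81°
|G| = 200 · 680.24 / 481.1 ≈ 282.79
Gain = 20 log₁₀(282.79) ≈ 49.03 dB
∠G = 45.00° − 88.81° = -43.81°

49.0 dB, -43.8°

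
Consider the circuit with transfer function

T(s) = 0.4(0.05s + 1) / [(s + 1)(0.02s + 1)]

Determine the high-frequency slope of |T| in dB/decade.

Each pole contributes −20 dB/decade at high frequency; each zero contributes +20 dB/decade.
Net: 1 zero(s) − 2 pole(s) → -20 dB/decade.

-20 dB/decade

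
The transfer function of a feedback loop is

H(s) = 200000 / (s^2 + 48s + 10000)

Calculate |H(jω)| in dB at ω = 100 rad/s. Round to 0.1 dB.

At s = jω = j100:
quadratic: (j100)² + 48·j100 + 10000 = 0 + j4800 → |·| ≈ 4800, ∠ ≈ 90.00°
|H| = 200000 / 4800 ≈ 41.667
Gain = 20 log₁₀(41.667) ≈ 32.40 dB

32.4 dB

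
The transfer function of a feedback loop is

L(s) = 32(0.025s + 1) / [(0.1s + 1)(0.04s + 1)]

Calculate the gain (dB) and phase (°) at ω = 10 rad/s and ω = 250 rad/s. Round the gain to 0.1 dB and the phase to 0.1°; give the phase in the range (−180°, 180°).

ω = 10: 26.7 dB, -52.8°; ω = 250: -1.9 dB, -91.1°

At ω = 10 rad/s:
zero (1 + j10·0.025) = 1 + j0.25 → |·| ≈ 1.0308, ∠ ≈ 14.04°
pole (1 + j10·0.1) = 1 + j1 → |·| ≈ 1.4142, ∠ ≈ 45.00°
pole (1 + j10·0.04) = 1 + j0.4 → |·| ≈ 1.077, ∠ ≈ 21.80°
|L| = 32 · 1.0308 / (1.4142 · 1.077) ≈ 21.657
Gain = 20 log₁₀(21.657) ≈ 26.71 dB
∠L = (14.04°) − (45.00° + 21.80°) = -52.76°

At ω = 250 rad/s:
zero (1 + j250·0.025) = 1 + j6.25 → |·| ≈ 6.3295, ∠ ≈ 80.91°
pole (1 + j250·0.1) = 1 + j25 → |·| ≈ 25.02, ∠ ≈ 87.71°
pole (1 + j250·0.04) = 1 + j10 → |·| ≈ 10.05, ∠ ≈ 84.29°
|L| = 32 · 6.3295 / (25.02 · 10.05) ≈ 0.8055
Gain = 20 log₁₀(0.8055) ≈ -1.88 dB
∠L = (80.91°) − (87.71° + 84.29°) = -91.09°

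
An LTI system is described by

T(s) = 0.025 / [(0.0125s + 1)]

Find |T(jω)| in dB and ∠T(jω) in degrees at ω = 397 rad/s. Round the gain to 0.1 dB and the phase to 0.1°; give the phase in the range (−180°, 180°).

-46.1 dB, -78.6°

At ω = 397 rad/s:
pole (1 + j397·0.0125) = 1 + j4.9625 → |·| ≈ 5.0623, ∠ ≈ 78.61°
|T| = 0.025 · 1 / (5.0623) ≈ 0.0049385
Gain = 20 log₁₀(0.0049385) ≈ -46.13 dB
∠T = (0°) − (78.61°) = -78.61°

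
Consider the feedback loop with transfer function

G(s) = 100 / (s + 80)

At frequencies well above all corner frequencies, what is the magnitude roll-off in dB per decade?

-20 dB/decade

Each pole contributes −20 dB/decade at high frequency; each zero contributes +20 dB/decade.
Net: 0 zero(s) − 1 pole(s) → -20 dB/decade.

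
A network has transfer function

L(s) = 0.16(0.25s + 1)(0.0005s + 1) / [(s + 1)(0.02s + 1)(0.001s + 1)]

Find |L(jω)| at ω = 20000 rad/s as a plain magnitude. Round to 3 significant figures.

5.02e-05

At ω = 20000 rad/s:
zero (1 + j20000·0.25) = 1 + j5000 → |·| ≈ 5000, ∠ ≈ 89.99°
zero (1 + j20000·0.0005) = 1 + j10 → |·| ≈ 10.05, ∠ ≈ 84.29°
pole (1 + j20000·1) = 1 + j20000 → |·| ≈ 20000, ∠ ≈ 90.00°
pole (1 + j20000·0.02) = 1 + j400 → |·| ≈ 400, ∠ ≈ 89.86°
pole (1 + j20000·0.001) = 1 + j20 → |·| ≈ 20.025, ∠ ≈ 87.14°
|L| = 0.16 · 5000 · 10.05 / (20000 · 400 · 20.025) ≈ 5.0187e-05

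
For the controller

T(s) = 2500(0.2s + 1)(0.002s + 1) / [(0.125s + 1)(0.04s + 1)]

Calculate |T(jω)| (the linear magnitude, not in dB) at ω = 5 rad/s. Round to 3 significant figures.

2.94e+03

At ω = 5 rad/s:
zero (1 + j5·0.2) = 1 + j1 → |·| ≈ 1.4142, ∠ ≈ 45.00°
zero (1 + j5·0.002) = 1 + j0.01 → |·| ≈ 1, ∠ ≈ 0.57°
pole (1 + j5·0.125) = 1 + j0.625 → |·| ≈ 1.1792, ∠ ≈ 32.01°
pole (1 + j5·0.04) = 1 + j0.2 → |·| ≈ 1.0198, ∠ ≈ 11.31°
|T| = 2500 · 1.4142 · 1 / (1.1792 · 1.0198) ≈ 2940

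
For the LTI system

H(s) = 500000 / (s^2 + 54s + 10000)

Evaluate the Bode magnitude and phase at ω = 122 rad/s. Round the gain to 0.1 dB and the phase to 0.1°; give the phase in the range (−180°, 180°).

35.7 dB, -126.6°

At s = jω = j122:
quadratic: (j122)² + 54·j122 + 10000 = -4884 + j6588 → |·| ≈ 8200.9, ∠ ≈ 126.55°
|H| = 500000 / 8200.9 ≈ 60.969
Gain = 20 log₁₀(60.969) ≈ 35.70 dB
∠H = 0.00° − 126.55° = -126.55°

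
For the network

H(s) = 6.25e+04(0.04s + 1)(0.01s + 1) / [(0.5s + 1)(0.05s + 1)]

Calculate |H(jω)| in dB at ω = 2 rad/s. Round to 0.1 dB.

92.9 dB

At ω = 2 rad/s:
zero (1 + j2·0.04) = 1 + j0.08 → |·| ≈ 1.0032, ∠ ≈ 4.57°
zero (1 + j2·0.01) = 1 + j0.02 → |·| ≈ 1.0002, ∠ ≈ 1.15°
pole (1 + j2·0.5) = 1 + j1 → |·| ≈ 1.4142, ∠ ≈ 45.00°
pole (1 + j2·0.05) = 1 + j0.1 → |·| ≈ 1.005, ∠ ≈ 5.71°
|H| = 6.25e+04 · 1.0032 · 1.0002 / (1.4142 · 1.005) ≈ 44124
Gain = 20 log₁₀(44124) ≈ 92.89 dB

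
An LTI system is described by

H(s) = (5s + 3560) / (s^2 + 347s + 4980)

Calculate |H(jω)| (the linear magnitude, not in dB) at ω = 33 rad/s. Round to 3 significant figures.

Substitute s = j33:
Numerator: 5(j33) + 3560 = 3560 + j165
Denominator: (j33)^2 + 347(j33) + 4980 = 3891 + j11451
|N| = √(3560² + 165²) ≈ 3563.8, ∠N ≈ 2.65°
|D| = √(3891² + 11451²) ≈ 12094, ∠D ≈ 71.23°
|H| = 3563.8 / 12094 ≈ 0.29468

0.295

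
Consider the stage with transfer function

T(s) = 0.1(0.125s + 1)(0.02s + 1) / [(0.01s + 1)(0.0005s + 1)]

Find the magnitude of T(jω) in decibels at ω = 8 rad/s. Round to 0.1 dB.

At ω = 8 rad/s:
zero (1 + j8·0.125) = 1 + j1 → |·| ≈ 1.4142, ∠ ≈ 45.00°
zero (1 + j8·0.02) = 1 + j0.16 → |·| ≈ 1.0127, ∠ ≈ 9.09°
pole (1 + j8·0.01) = 1 + j0.08 → |·| ≈ 1.0032, ∠ ≈ 4.57°
pole (1 + j8·0.0005) = 1 + j0.004 → |·| ≈ 1, ∠ ≈ 0.23°
|T| = 0.1 · 1.4142 · 1.0127 / (1.0032 · 1) ≈ 0.14276
Gain = 20 log₁₀(0.14276) ≈ -16.91 dB

-16.9 dB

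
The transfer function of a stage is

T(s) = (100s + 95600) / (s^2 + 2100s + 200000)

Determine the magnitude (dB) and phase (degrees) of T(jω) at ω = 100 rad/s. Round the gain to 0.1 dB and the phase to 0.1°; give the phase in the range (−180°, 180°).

-9.4 dB, -41.9°

Substitute s = j100:
Numerator: 100(j100) + 95600 = 95600 + j10000
Denominator: (j100)^2 + 2100(j100) + 200000 = 190000 + j210000
|N| = √(95600² + 10000²) ≈ 96122, ∠N ≈ 5.97°
|D| = √(190000² + 210000²) ≈ 2.832e+05, ∠D ≈ 47.86°
|T| = 96122 / 2.832e+05 ≈ 0.33941
Gain = 20 log₁₀(0.33941) ≈ -9.39 dB
∠T = 5.97° − 47.86° = -41.89°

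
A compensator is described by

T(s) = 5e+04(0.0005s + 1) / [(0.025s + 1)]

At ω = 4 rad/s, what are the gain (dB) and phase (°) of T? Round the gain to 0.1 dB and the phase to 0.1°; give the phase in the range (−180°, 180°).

93.9 dB, -5.6°

At ω = 4 rad/s:
zero (1 + j4·0.0005) = 1 + j0.002 → |·| ≈ 1, ∠ ≈ 0.11°
pole (1 + j4·0.025) = 1 + j0.1 → |·| ≈ 1.005, ∠ ≈ 5.71°
|T| = 5e+04 · 1 / (1.005) ≈ 49751
Gain = 20 log₁₀(49751) ≈ 93.94 dB
∠T = (0.11°) − (5.71°) = -5.60°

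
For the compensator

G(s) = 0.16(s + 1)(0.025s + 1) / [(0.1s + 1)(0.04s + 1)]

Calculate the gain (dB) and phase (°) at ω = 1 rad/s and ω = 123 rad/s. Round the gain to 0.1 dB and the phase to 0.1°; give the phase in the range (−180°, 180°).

At ω = 1 rad/s:
zero (1 + j1·1) = 1 + j1 → |·| ≈ 1.4142, ∠ ≈ 45.00°
zero (1 + j1·0.025) = 1 + j0.025 → |·| ≈ 1.0003, ∠ ≈ 1.43°
pole (1 + j1·0.1) = 1 + j0.1 → |·| ≈ 1.005, ∠ ≈ 5.71°
pole (1 + j1·0.04) = 1 + j0.04 → |·| ≈ 1.0008, ∠ ≈ 2.29°
|G| = 0.16 · 1.4142 · 1.0003 / (1.005 · 1.0008) ≈ 0.22503
Gain = 20 log₁₀(0.22503) ≈ -12.96 dB
∠G = (45.00° + 1.43°) − (5.71° + 2.29°) = 38.43°

At ω = 123 rad/s:
zero (1 + j123·1) = 1 + j123 → |·| ≈ 123, ∠ ≈ 89.53°
zero (1 + j123·0.025) = 1 + j3.075 → |·| ≈ 3.2335, ∠ ≈ 71.99°
pole (1 + j123·0.1) = 1 + j12.3 → |·| ≈ 12.341, ∠ ≈ 85.35°
pole (1 + j123·0.04) = 1 + j4.92 → |·| ≈ 5.0206, ∠ ≈ 78.51°
|G| = 0.16 · 123 · 3.2335 / (12.341 · 5.0206) ≈ 1.0271
Gain = 20 log₁₀(1.0271) ≈ 0.23 dB
∠G = (89.53° + 71.99°) − (85.35° + 78.51°) = -2.34°

ω = 1: -13.0 dB, 38.4°; ω = 123: 0.2 dB, -2.3°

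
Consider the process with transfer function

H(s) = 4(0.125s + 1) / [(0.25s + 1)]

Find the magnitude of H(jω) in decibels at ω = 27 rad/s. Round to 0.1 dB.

6.3 dB

At ω = 27 rad/s:
zero (1 + j27·0.125) = 1 + j3.375 → |·| ≈ 3.52, ∠ ≈ 73.50°
pole (1 + j27·0.25) = 1 + j6.75 → |·| ≈ 6.8237, ∠ ≈ 81.57°
|H| = 4 · 3.52 / (6.8237) ≈ 2.0634
Gain = 20 log₁₀(2.0634) ≈ 6.29 dB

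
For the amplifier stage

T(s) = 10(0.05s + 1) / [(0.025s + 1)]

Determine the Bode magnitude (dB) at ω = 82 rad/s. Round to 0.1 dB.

25.3 dB

At ω = 82 rad/s:
zero (1 + j82·0.05) = 1 + j4.1 → |·| ≈ 4.2202, ∠ ≈ 76.29°
pole (1 + j82·0.025) = 1 + j2.05 → |·| ≈ 2.2809, ∠ ≈ 64.00°
|T| = 10 · 4.2202 / (2.2809) ≈ 18.502
Gain = 20 log₁₀(18.502) ≈ 25.34 dB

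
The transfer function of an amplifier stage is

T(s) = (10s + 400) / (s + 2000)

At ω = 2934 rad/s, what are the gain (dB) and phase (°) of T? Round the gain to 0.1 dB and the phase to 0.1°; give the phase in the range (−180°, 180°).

18.3 dB, 33.5°

Substitute s = j2934:
Numerator: 10(j2934) + 400 = 400 + j29340
Denominator: (j2934) + 2000 = 2000 + j2934
|N| = √(400² + 29340²) ≈ 29343, ∠N ≈ 89.22°
|D| = √(2000² + 2934²) ≈ 3550.8, ∠D ≈ 55.72°
|T| = 29343 / 3550.8 ≈ 8.2638
Gain = 20 log₁₀(8.2638) ≈ 18.34 dB
∠T = 89.22° − 55.72° = 33.50°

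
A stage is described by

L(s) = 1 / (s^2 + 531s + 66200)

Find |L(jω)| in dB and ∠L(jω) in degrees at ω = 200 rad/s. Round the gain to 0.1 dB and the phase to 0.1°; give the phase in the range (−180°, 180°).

Substitute s = j200:
Numerator: 1 = 1 + j0
Denominator: (j200)^2 + 531(j200) + 66200 = 26200 + j106200
|N| = √(1² + 0²) ≈ 1, ∠N ≈ 0.00°
|D| = √(26200² + 106200²) ≈ 1.0938e+05, ∠D ≈ 76.14°
|L| = 1 / 1.0938e+05 ≈ 9.1424e-06
Gain = 20 log₁₀(9.1424e-06) ≈ -100.78 dB
∠L = 0.00° − 76.14° = -76.14°

-100.8 dB, -76.1°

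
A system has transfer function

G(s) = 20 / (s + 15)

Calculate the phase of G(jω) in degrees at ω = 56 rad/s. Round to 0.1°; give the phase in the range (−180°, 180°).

Substitute s = j56:
Numerator: 20 = 20 + j0
Denominator: (j56) + 15 = 15 + j56
|N| = √(20² + 0²) ≈ 20, ∠N ≈ 0.00°
|D| = √(15² + 56²) ≈ 57.974, ∠D ≈ 75.00°
∠G = 0.00° − 75.00° = -75.00°

-75.0°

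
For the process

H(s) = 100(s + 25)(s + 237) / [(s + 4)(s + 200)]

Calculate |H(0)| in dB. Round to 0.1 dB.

57.4 dB

H(0) = 100·25·237 / (4·200) ≈ 740.62
20 log₁₀(740.62) ≈ 57.39 dB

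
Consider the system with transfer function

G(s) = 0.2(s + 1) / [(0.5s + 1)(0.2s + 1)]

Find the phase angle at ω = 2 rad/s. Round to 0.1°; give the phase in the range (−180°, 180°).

-3.4°

At ω = 2 rad/s:
zero (1 + j2·1) = 1 + j2 → |·| ≈ 2.2361, ∠ ≈ 63.43°
pole (1 + j2·0.5) = 1 + j1 → |·| ≈ 1.4142, ∠ ≈ 45.00°
pole (1 + j2·0.2) = 1 + j0.4 → |·| ≈ 1.077, ∠ ≈ 21.80°
∠G = (63.43°) − (45.00° + 21.80°) = -3.37°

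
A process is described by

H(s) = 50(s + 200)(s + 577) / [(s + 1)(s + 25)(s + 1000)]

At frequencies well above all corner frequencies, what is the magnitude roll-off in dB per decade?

-20 dB/decade

Each pole contributes −20 dB/decade at high frequency; each zero contributes +20 dB/decade.
Net: 2 zero(s) − 3 pole(s) → -20 dB/decade.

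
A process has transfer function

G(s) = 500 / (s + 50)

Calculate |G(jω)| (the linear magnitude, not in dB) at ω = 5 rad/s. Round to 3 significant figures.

At s = jω = j5:
pole (s+50): 50 + j5 → |·| = √(50²+5²) = √2525 ≈ 50.249, ∠ = arctan(5/50) ≈ 5.71°
|G| = 500 / 50.249 ≈ 9.9504

9.95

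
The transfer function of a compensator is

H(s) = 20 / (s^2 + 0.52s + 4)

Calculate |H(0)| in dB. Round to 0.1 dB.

14.0 dB

H(0) = 20 / 4 = 5
20 log₁₀(5) ≈ 13.98 dB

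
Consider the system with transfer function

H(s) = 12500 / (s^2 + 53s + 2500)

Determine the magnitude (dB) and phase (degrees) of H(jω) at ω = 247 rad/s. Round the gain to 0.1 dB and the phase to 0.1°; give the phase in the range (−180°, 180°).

-13.6 dB, -167.4°

At s = jω = j247:
quadratic: (j247)² + 53·j247 + 2500 = -58509 + j13091 → |·| ≈ 59956, ∠ ≈ 167.39°
|H| = 12500 / 59956 ≈ 0.20849
Gain = 20 log₁₀(0.20849) ≈ -13.62 dB
∠H = 0.00° − 167.39° = -167.39°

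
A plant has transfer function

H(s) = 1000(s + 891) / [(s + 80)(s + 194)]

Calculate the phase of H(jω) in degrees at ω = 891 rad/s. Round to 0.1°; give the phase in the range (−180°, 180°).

At s = jω = j891:
zero (s+891): 891 + j891 → |·| = √(891²+891²) = √1587762 ≈ 1260.1, ∠ = arctan(891/891) ≈ 45.00°
pole (s+80): 80 + j891 → |·| = √(80²+891²) = √800281 ≈ 894.58, ∠ = arctan(891/80) ≈ 84.87°
pole (s+194): 194 + j891 → |·| = √(194²+891²) = √831517 ≈ 911.88, ∠ = arctan(891/194) ≈ 77.72°
∠H = 45.00° − 162.59° = -117.59°

-117.6°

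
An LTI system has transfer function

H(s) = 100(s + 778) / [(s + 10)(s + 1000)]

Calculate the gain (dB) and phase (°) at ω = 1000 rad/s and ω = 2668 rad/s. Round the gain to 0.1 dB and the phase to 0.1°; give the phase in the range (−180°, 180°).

At s = jω = j1000:
zero (s+778): 778 + j1000 → |·| = √(778²+1000²) = √1605284 ≈ 1267, ∠ = arctan(1000/778) ≈ 52.12°
pole (s+10): 10 + j1000 → |·| = √(10²+1000²) = √1000100 ≈ 1000, ∠ = arctan(1000/10) ≈ 89.43°
pole (s+1000): 1000 + j1000 → |·| = √(1000²+1000²) = √2000000 ≈ 1414.2, ∠ = arctan(1000/1000) ≈ 45.00°
|H| = 100 · 1267 / 1.4142e+06 ≈ 0.089591
Gain = 20 log₁₀(0.089591) ≈ -20.95 dB
∠H = 52.12° − 134.43° = -82.31°

At s = jω = j2668:
zero (s+778): 778 + j2668 → |·| = √(778²+2668²) = √7723508 ≈ 2779.1, ∠ = arctan(2668/778) ≈ 73.74°
pole (s+10): 10 + j2668 → |·| = √(10²+2668²) = √7118324 ≈ 2668, ∠ = arctan(2668/10) ≈ 89.79°
pole (s+1000): 1000 + j2668 → |·| = √(1000²+2668²) = √8118224 ≈ 2849.2, ∠ = arctan(2668/1000) ≈ 69.45°
|H| = 100 · 2779.1 / 7.6017e+06 ≈ 0.036559
Gain = 20 log₁₀(0.036559) ≈ -28.74 dB
∠H = 73.74° − 159.24° = -85.50°

ω = 1000: -21.0 dB, -82.3°; ω = 2668: -28.7 dB, -85.5°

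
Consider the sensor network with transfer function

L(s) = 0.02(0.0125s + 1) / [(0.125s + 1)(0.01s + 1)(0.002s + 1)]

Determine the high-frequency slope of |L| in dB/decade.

-40 dB/decade

Each pole contributes −20 dB/decade at high frequency; each zero contributes +20 dB/decade.
Net: 1 zero(s) − 3 pole(s) → -40 dB/decade.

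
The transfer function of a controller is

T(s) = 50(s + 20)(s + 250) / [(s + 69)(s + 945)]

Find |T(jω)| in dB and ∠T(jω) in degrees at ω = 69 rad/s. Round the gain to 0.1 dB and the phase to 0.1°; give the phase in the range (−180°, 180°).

At s = jω = j69:
zero (s+20): 20 + j69 → |·| = √(20²+69²) = √5161 ≈ 71.84, ∠ = arctan(69/20) ≈ 73.84°
zero (s+250): 250 + j69 → |·| = √(250²+69²) = √67261 ≈ 259.35, ∠ = arctan(69/250) ≈ 15.43°
pole (s+69): 69 + j69 → |·| = √(69²+69²) = √9522 ≈ 97.581, ∠ = arctan(69/69) ≈ 45.00°
pole (s+945): 945 + j69 → |·| = √(945²+69²) = √897786 ≈ 947.52, ∠ = arctan(69/945) ≈ 4.18°
|T| = 50 · 18632 / 92460 ≈ 10.076
Gain = 20 log₁₀(10.076) ≈ 20.07 dB
∠T = 89.27° − 49.18° = 40.09°

20.1 dB, 40.1°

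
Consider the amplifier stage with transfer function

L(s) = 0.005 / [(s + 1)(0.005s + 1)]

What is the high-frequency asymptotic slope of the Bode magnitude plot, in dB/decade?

-40 dB/decade

Each pole contributes −20 dB/decade at high frequency; each zero contributes +20 dB/decade.
Net: 0 zero(s) − 2 pole(s) → -40 dB/decade.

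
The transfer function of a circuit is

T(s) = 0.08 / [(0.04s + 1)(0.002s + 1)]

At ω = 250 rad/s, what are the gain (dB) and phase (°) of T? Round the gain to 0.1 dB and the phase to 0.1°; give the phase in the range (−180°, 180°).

-43.0 dB, -110.9°

At ω = 250 rad/s:
pole (1 + j250·0.04) = 1 + j10 → |·| ≈ 10.05, ∠ ≈ 84.29°
pole (1 + j250·0.002) = 1 + j0.5 → |·| ≈ 1.118, ∠ ≈ 26.57°
|T| = 0.08 · 1 / (10.05 · 1.118) ≈ 0.00712
Gain = 20 log₁₀(0.00712) ≈ -42.95 dB
∠T = (0°) − (84.29° + 26.57°) = -110.86°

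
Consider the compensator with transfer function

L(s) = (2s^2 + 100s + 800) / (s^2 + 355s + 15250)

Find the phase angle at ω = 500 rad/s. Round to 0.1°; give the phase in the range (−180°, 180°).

Substitute s = j500:
Numerator: 2(j500)^2 + 100(j500) + 800 = -499200 + j50000
Denominator: (j500)^2 + 355(j500) + 15250 = -234750 + j177500
|N| = √(499200² + 50000²) ≈ 5.017e+05, ∠N ≈ 174.28°
|D| = √(234750² + 177500²) ≈ 2.943e+05, ∠D ≈ 142.91°
∠L = 174.28° − 142.91° = 31.37°

31.4°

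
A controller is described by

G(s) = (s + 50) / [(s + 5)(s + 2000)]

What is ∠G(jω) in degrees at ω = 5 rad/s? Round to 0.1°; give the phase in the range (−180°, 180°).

-39.4°

At s = jω = j5:
zero (s+50): 50 + j5 → |·| = √(50²+5²) = √2525 ≈ 50.249, ∠ = arctan(5/50) ≈ 5.71°
pole (s+5): 5 + j5 → |·| = √(5²+5²) = √50 ≈ 7.0711, ∠ = arctan(5/5) ≈ 45.00°
pole (s+2000): 2000 + j5 → |·| = √(2000²+5²) = √4000025 ≈ 2000, ∠ = arctan(5/2000) ≈ 0.14°
∠G = 5.71° − 45.14° = -39.43°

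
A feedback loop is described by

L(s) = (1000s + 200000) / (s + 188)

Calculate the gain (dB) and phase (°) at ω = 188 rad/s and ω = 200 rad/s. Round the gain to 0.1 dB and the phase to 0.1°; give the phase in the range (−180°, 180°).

ω = 188: 60.3 dB, -1.8°; ω = 200: 60.3 dB, -1.8°

Substitute s = j188:
Numerator: 1000(j188) + 200000 = 200000 + j188000
Denominator: (j188) + 188 = 188 + j188
|N| = √(200000² + 188000²) ≈ 2.7449e+05, ∠N ≈ 43.23°
|D| = √(188² + 188²) ≈ 265.87, ∠D ≈ 45.00°
|L| = 2.7449e+05 / 265.87 ≈ 1032.4
Gain = 20 log₁₀(1032.4) ≈ 60.28 dB
∠L = 43.23° − 45.00° = -1.77°

Substitute s = j200:
Numerator: 1000(j200) + 200000 = 200000 + j200000
Denominator: (j200) + 188 = 188 + j200
|N| = √(200000² + 200000²) ≈ 2.8284e+05, ∠N ≈ 45.00°
|D| = √(188² + 200²) ≈ 274.49, ∠D ≈ 46.77°
|L| = 2.8284e+05 / 274.49 ≈ 1030.4
Gain = 20 log₁₀(1030.4) ≈ 60.26 dB
∠L = 45.00° − 46.77° = -1.77°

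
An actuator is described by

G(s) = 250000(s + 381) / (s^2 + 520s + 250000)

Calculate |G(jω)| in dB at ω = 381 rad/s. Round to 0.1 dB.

55.6 dB

At s = jω = j381:
zero (s+381): 381 + j381 → |·| = √(381²+381²) = √290322 ≈ 538.82, ∠ = arctan(381/381) ≈ 45.00°
quadratic: (j381)² + 520·j381 + 250000 = 104839 + j198120 → |·| ≈ 2.2415e+05, ∠ ≈ 62.11°
|G| = 250000 · 538.82 / 2.2415e+05 ≈ 600.96
Gain = 20 log₁₀(600.96) ≈ 55.58 dB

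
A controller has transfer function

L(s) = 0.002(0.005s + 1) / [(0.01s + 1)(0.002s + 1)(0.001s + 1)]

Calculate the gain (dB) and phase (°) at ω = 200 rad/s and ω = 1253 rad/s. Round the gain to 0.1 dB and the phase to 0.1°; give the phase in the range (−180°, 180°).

At ω = 200 rad/s:
zero (1 + j200·0.005) = 1 + j1 → |·| ≈ 1.4142, ∠ ≈ 45.00°
pole (1 + j200·0.01) = 1 + j2 → |·| ≈ 2.2361, ∠ ≈ 63.43°
pole (1 + j200·0.002) = 1 + j0.4 → |·| ≈ 1.077, ∠ ≈ 21.80°
pole (1 + j200·0.001) = 1 + j0.2 → |·| ≈ 1.0198, ∠ ≈ 11.31°
|L| = 0.002 · 1.4142 / (2.2361 · 1.077 · 1.0198) ≈ 0.0011516
Gain = 20 log₁₀(0.0011516) ≈ -58.77 dB
∠L = (45.00°) − (63.43° + 21.80° + 11.31°) = -51.54°

At ω = 1253 rad/s:
zero (1 + j1253·0.005) = 1 + j6.265 → |·| ≈ 6.3443, ∠ ≈ 80.93°
pole (1 + j1253·0.01) = 1 + j12.53 → |·| ≈ 12.57, ∠ ≈ 85.44°
pole (1 + j1253·0.002) = 1 + j2.506 → |·| ≈ 2.6982, ∠ ≈ 68.25°
pole (1 + j1253·0.001) = 1 + j1.253 → |·| ≈ 1.6031, ∠ ≈ 51.41°
|L| = 0.002 · 6.3443 / (12.57 · 2.6982 · 1.6031) ≈ 0.00023337
Gain = 20 log₁₀(0.00023337) ≈ -72.64 dB
∠L = (80.93°) − (85.44° + 68.25° + 51.41°) = -124.17°

ω = 200: -58.8 dB, -51.5°; ω = 1253: -72.6 dB, -124.2°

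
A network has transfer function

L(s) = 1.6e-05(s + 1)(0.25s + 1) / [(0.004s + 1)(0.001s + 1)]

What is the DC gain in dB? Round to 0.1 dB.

-95.9 dB

L(0) = 1.6e-05 · 1 / 1 = 1.6e-05
20 log₁₀(1.6e-05) ≈ -95.92 dB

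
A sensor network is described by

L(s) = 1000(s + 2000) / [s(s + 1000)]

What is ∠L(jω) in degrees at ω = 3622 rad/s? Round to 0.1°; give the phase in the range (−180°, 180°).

-103.5°

At s = jω = j3622:
zero (s+2000): 2000 + j3622 → |·| = √(2000²+3622²) = √17118884 ≈ 4137.5, ∠ = arctan(3622/2000) ≈ 61.09°
pole (s+1000): 1000 + j3622 → |·| = √(1000²+3622²) = √14118884 ≈ 3757.5, ∠ = arctan(3622/1000) ≈ 74.57°
pole at origin: |s| = 3622, ∠ = 90.00° (in denominator)
∠L = 61.09° − 164.57° = -103.48°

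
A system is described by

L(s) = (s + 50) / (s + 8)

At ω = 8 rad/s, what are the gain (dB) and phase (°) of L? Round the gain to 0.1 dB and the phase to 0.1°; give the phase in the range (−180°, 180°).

13.0 dB, -35.9°

At s = jω = j8:
zero (s+50): 50 + j8 → |·| = √(50²+8²) = √2564 ≈ 50.636, ∠ = arctan(8/50) ≈ 9.09°
pole (s+8): 8 + j8 → |·| = √(8²+8²) = √128 ≈ 11.314, ∠ = arctan(8/8) ≈ 45.00°
|L| = 1 · 50.636 / 11.314 ≈ 4.4755
Gain = 20 log₁₀(4.4755) ≈ 13.02 dB
∠L = 9.09° − 45.00° = -35.91°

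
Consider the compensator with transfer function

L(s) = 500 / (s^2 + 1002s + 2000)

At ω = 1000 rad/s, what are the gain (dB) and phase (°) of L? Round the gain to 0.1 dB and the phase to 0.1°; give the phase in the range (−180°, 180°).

-69.0 dB, -134.9°

Substitute s = j1000:
Numerator: 500 = 500 + j0
Denominator: (j1000)^2 + 1002(j1000) + 2000 = -998000 + j1002000
|N| = √(500² + 0²) ≈ 500, ∠N ≈ 0.00°
|D| = √(998000² + 1002000²) ≈ 1.4142e+06, ∠D ≈ 134.89°
|L| = 500 / 1.4142e+06 ≈ 0.00035356
Gain = 20 log₁₀(0.00035356) ≈ -69.03 dB
∠L = 0.00° − 134.89° = -134.89°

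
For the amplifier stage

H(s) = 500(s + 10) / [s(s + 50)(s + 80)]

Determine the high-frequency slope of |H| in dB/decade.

Each pole contributes −20 dB/decade at high frequency; each zero contributes +20 dB/decade.
Net: 1 zero(s) − 3 pole(s) → -40 dB/decade.

-40 dB/decade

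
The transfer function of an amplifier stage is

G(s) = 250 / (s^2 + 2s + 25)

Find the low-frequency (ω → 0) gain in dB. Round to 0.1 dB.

20.0 dB

G(0) = 250 / 25 = 10
20 log₁₀(10) ≈ 20.00 dB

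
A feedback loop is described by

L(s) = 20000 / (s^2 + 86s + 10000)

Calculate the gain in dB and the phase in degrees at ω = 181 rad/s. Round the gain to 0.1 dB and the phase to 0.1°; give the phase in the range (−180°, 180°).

-2.8 dB, -145.6°

At s = jω = j181:
quadratic: (j181)² + 86·j181 + 10000 = -22761 + j15566 → |·| ≈ 27575, ∠ ≈ 145.63°
|L| = 20000 / 27575 ≈ 0.72529
Gain = 20 log₁₀(0.72529) ≈ -2.79 dB
∠L = 0.00° − 145.63° = -145.63°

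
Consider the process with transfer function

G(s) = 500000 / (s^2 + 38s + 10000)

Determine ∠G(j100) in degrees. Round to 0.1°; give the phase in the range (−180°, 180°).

-90.0°

At s = jω = j100:
quadratic: (j100)² + 38·j100 + 10000 = 0 + j3800 → |·| ≈ 3800, ∠ ≈ 90.00°
∠G = 0.00° − 90.00° = -90.00°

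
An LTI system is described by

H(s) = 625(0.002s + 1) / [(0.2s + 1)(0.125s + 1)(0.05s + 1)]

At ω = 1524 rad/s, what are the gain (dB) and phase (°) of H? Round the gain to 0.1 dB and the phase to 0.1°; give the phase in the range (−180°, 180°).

-66.9 dB, 163.1°

At ω = 1524 rad/s:
zero (1 + j1524·0.002) = 1 + j3.048 → |·| ≈ 3.2079, ∠ ≈ 71.84°
pole (1 + j1524·0.2) = 1 + j304.8 → |·| ≈ 304.8, ∠ ≈ 89.81°
pole (1 + j1524·0.125) = 1 + j190.5 → |·| ≈ 190.5, ∠ ≈ 89.70°
pole (1 + j1524·0.05) = 1 + j76.2 → |·| ≈ 76.207, ∠ ≈ 89.25°
|H| = 625 · 3.2079 / (304.8 · 190.5 · 76.207) ≈ 0.0004531
Gain = 20 log₁₀(0.0004531) ≈ -66.88 dB
∠H = (71.84°) − (89.81° + 89.70° + 89.25°) = -196.92° ≡ 163.08° (principal value)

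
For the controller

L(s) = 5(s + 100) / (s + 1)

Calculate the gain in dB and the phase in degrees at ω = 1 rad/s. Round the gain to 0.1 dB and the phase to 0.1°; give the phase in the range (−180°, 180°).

51.0 dB, -44.4°

At s = jω = j1:
zero (s+100): 100 + j1 → |·| = √(100²+1²) = √10001 ≈ 100, ∠ = arctan(1/100) ≈ 0.57°
pole (s+1): 1 + j1 → |·| = √(1²+1²) = √2 ≈ 1.4142, ∠ = arctan(1/1) ≈ 45.00°
|L| = 5 · 100 / 1.4142 ≈ 353.56
Gain = 20 log₁₀(353.56) ≈ 50.97 dB
∠L = 0.57° − 45.00° = -44.43°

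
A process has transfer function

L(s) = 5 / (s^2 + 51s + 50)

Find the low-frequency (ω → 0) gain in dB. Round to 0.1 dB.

-20.0 dB

L(0) = 5 / 50 = 0.1
20 log₁₀(0.1) ≈ -20.00 dB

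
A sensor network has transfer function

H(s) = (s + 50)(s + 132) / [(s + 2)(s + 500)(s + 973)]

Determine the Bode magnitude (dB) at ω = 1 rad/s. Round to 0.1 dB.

-44.3 dB

At s = jω = j1:
zero (s+50): 50 + j1 → |·| = √(50²+1²) = √2501 ≈ 50.01, ∠ = arctan(1/50) ≈ 1.15°
zero (s+132): 132 + j1 → |·| = √(132²+1²) = √17425 ≈ 132, ∠ = arctan(1/132) ≈ 0.43°
pole (s+2): 2 + j1 → |·| = √(2²+1²) = √5 ≈ 2.2361, ∠ = arctan(1/2) ≈ 26.57°
pole (s+500): 500 + j1 → |·| = √(500²+1²) = √250001 ≈ 500, ∠ = arctan(1/500) ≈ 0.11°
pole (s+973): 973 + j1 → |·| = √(973²+1²) = √946730 ≈ 973, ∠ = arctan(1/973) ≈ 0.06°
|H| = 1 · 6601.3 / 1.0879e+06 ≈ 0.0060679
Gain = 20 log₁₀(0.0060679) ≈ -44.34 dB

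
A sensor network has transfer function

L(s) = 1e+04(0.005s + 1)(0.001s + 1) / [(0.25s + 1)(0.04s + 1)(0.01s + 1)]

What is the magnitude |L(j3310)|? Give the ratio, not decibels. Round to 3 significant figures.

At ω = 3310 rad/s:
zero (1 + j3310·0.005) = 1 + j16.55 → |·| ≈ 16.58, ∠ ≈ 86.54°
zero (1 + j3310·0.001) = 1 + j3.31 → |·| ≈ 3.4578, ∠ ≈ 73.19°
pole (1 + j3310·0.25) = 1 + j827.5 → |·| ≈ 827.5, ∠ ≈ 89.93°
pole (1 + j3310·0.04) = 1 + j132.4 → |·| ≈ 132.4, ∠ ≈ 89.57°
pole (1 + j3310·0.01) = 1 + j33.1 → |·| ≈ 33.115, ∠ ≈ 88.27°
|L| = 1e+04 · 16.58 · 3.4578 / (827.5 · 132.4 · 33.115) ≈ 0.15802

0.158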